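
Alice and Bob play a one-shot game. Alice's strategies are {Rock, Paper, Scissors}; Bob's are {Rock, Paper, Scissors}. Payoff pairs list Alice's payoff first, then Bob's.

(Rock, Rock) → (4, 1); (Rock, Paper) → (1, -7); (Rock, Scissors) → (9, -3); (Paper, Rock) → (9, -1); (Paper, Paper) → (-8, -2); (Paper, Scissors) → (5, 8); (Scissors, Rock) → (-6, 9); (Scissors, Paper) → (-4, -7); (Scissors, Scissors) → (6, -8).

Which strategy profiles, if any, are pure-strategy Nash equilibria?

No pure-strategy Nash equilibrium

Check mutual best responses: a cell is a NE iff neither player can gain by unilaterally deviating.
Alice's best responses — vs Rock: Paper (payoff 9); vs Paper: Rock (payoff 1); vs Scissors: Rock (payoff 9).
Bob's best responses — vs Rock: Rock (payoff 1); vs Paper: Scissors (payoff 8); vs Scissors: Rock (payoff 9).
No cell has both players best-responding. For instance, Alice's best reply to Rock is Paper, but against Paper Bob prefers Scissors over Rock.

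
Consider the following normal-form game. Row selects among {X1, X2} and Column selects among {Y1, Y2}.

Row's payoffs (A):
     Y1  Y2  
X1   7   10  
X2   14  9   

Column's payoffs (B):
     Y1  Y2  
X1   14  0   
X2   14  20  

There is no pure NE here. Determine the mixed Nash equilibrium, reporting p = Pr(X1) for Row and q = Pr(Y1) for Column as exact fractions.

In a mixed NE each player is indifferent between their pure strategies, so the opponent's mix sets the indifference.
Column indifferent between Y1 and Y2: p·14 + (1−p)·14 = p·0 + (1−p)·20 ⟹ 14 + 0p = 20 + (-20)p ⟹ p = 3/10.
Row indifferent between X1 and X2: q·7 + (1−q)·10 = q·14 + (1−q)·9 ⟹ 10 + (-3)q = 9 + 5q ⟹ q = 1/8.

p = 3/10, q = 1/8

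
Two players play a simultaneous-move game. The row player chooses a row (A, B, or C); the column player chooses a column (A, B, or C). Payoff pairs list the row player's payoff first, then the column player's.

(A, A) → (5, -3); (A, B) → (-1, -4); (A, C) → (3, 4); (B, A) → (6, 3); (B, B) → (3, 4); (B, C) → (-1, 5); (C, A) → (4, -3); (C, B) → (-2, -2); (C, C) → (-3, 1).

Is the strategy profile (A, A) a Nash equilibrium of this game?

No

Holding the column player at A: the row player gets 5 from A but could get 6 by switching to B. The row player has a profitable deviation.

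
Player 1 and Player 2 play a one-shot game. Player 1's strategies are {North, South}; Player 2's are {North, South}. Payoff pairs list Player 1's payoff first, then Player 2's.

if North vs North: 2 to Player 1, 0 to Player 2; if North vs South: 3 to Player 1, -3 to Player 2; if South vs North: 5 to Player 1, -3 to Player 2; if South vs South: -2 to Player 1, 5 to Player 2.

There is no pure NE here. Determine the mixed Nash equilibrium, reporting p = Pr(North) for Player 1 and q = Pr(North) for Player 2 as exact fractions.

In a mixed NE each player is indifferent between their pure strategies, so the opponent's mix sets the indifference.
Player 2 indifferent between North and South: p·0 + (1−p)·(-3) = p·(-3) + (1−p)·5 ⟹ (-3) + 3p = 5 + (-8)p ⟹ p = 8/11.
Player 1 indifferent between North and South: q·2 + (1−q)·3 = q·5 + (1−q)·(-2) ⟹ 3 + (-1)q = (-2) + 7q ⟹ q = 5/8.

p = 8/11, q = 5/8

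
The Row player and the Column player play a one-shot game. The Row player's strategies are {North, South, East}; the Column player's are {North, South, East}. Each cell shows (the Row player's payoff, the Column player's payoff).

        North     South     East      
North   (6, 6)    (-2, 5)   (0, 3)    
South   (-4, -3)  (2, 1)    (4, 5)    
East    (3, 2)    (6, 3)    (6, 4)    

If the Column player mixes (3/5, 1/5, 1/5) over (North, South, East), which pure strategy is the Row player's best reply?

Compute the Row player's expected payoff from each pure strategy against the given mix.
North: (3/5)·6 + (1/5)·(-2) + (1/5)·0 = 16/5
South: (3/5)·(-4) + (1/5)·2 + (1/5)·4 = -6/5
East: (3/5)·3 + (1/5)·6 + (1/5)·6 = 21/5
Highest expected payoff is 21/5, from East.

East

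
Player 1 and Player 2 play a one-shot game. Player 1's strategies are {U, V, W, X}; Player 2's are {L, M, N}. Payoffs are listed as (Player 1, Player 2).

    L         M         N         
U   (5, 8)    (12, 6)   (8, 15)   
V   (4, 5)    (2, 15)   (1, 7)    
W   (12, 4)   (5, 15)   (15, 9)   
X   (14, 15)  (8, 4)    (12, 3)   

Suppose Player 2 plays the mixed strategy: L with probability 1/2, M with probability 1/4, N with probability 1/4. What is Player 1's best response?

X

Player 1's best reply maximizes expected payoff against the mix.
U: (1/2)·5 + (1/4)·12 + (1/4)·8 = 15/2
V: (1/2)·4 + (1/4)·2 + (1/4)·1 = 11/4
W: (1/2)·12 + (1/4)·5 + (1/4)·15 = 11
X: (1/2)·14 + (1/4)·8 + (1/4)·12 = 12
Highest expected payoff is 12, from X.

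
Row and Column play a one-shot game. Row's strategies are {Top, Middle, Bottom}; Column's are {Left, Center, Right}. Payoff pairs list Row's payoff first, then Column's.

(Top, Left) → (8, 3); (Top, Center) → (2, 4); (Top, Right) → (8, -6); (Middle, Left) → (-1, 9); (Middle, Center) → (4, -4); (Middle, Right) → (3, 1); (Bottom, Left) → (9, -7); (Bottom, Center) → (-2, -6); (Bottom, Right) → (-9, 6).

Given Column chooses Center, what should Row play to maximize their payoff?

With Column fixed at Center, Row's payoffs are: Top → 2, Middle → 4, Bottom → -2.
The maximum is 4, achieved by Middle.

Middle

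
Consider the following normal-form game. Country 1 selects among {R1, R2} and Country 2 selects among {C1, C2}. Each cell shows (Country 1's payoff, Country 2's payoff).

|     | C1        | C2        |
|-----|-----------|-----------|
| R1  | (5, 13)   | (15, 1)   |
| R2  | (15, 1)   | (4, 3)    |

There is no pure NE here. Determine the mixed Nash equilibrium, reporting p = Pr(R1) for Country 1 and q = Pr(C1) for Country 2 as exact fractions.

p = 1/7, q = 11/21

In a mixed NE each player is indifferent between their pure strategies, so the opponent's mix sets the indifference.
Country 2 indifferent between C1 and C2: p·13 + (1−p)·1 = p·1 + (1−p)·3 ⟹ 1 + 12p = 3 + (-2)p ⟹ p = 1/7.
Country 1 indifferent between R1 and R2: q·5 + (1−q)·15 = q·15 + (1−q)·4 ⟹ 15 + (-10)q = 4 + 11q ⟹ q = 11/21.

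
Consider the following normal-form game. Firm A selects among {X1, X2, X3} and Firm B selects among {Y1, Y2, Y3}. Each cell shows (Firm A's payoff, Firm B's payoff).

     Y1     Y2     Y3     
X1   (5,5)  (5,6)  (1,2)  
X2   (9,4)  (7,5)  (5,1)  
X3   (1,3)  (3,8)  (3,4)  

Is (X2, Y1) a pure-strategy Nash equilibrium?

No

Holding Firm B at Y1: Firm A gets 9 from X2, versus 5 from X1, 1 from X3. No profitable deviation for Firm A.
Holding Firm A at X2: Firm B gets 4 from Y1 but could get 5 by switching to Y2. Firm B has a profitable deviation.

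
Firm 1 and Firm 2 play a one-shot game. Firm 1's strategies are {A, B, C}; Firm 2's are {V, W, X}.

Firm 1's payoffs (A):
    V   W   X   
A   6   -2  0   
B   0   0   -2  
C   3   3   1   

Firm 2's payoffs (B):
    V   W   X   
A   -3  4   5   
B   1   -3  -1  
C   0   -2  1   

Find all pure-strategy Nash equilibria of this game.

Check mutual best responses: a cell is a NE iff neither player can gain by unilaterally deviating.
Firm 1's best responses — vs V: A (payoff 6); vs W: C (payoff 3); vs X: C (payoff 1).
Firm 2's best responses — vs A: X (payoff 5); vs B: V (payoff 1); vs C: X (payoff 1).
The only mutual best response is (C, X); neither player gains by switching there.

(C, X)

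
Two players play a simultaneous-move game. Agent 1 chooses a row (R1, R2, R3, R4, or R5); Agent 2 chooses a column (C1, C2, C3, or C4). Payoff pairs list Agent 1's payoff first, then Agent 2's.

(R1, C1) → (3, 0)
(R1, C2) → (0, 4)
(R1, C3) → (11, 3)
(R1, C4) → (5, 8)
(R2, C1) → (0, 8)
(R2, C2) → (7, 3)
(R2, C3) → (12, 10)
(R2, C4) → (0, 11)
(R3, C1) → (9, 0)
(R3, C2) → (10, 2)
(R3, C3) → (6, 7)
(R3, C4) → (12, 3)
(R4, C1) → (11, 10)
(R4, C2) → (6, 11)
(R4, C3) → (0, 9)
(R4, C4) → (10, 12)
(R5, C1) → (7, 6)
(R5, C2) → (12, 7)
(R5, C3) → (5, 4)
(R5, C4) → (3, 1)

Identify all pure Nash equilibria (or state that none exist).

(R5, C2)

A profile is a Nash equilibrium when each player is best-responding to the other.
Agent 1's best responses — vs C1: R4 (payoff 11); vs C2: R5 (payoff 12); vs C3: R2 (payoff 12); vs C4: R3 (payoff 12).
Agent 2's best responses — vs R1: C4 (payoff 8); vs R2: C4 (payoff 11); vs R3: C3 (payoff 7); vs R4: C4 (payoff 12); vs R5: C2 (payoff 7).
The only mutual best response is (R5, C2); neither player gains by switching there.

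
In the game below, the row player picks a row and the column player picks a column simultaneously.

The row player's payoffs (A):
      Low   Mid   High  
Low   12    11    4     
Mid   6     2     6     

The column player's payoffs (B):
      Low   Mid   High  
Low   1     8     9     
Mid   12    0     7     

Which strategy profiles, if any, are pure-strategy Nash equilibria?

No pure-strategy Nash equilibrium

Check mutual best responses: a cell is a NE iff neither player can gain by unilaterally deviating.
The row player's best responses — vs Low: Low (payoff 12); vs Mid: Low (payoff 11); vs High: Mid (payoff 6).
The column player's best responses — vs Low: High (payoff 9); vs Mid: Low (payoff 12).
No cell has both players best-responding. For instance, the row player's best reply to High is Mid, but against Mid the column player prefers Low over High.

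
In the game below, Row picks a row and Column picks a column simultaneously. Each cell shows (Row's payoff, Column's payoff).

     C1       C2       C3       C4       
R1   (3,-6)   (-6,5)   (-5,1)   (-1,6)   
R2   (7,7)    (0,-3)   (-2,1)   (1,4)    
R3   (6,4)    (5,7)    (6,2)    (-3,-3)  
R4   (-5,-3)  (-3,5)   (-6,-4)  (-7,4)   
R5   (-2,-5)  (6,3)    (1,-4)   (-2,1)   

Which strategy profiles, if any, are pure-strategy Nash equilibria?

A profile is a Nash equilibrium when each player is best-responding to the other.
Row's best responses — vs C1: R2 (payoff 7); vs C2: R5 (payoff 6); vs C3: R3 (payoff 6); vs C4: R2 (payoff 1).
Column's best responses — vs R1: C4 (payoff 6); vs R2: C1 (payoff 7); vs R3: C2 (payoff 7); vs R4: C2 (payoff 5); vs R5: C2 (payoff 3).
Mutual best responses occur at (R2, C1) and (R5, C2); at each, neither player gains by switching.

(R2, C1) and (R5, C2)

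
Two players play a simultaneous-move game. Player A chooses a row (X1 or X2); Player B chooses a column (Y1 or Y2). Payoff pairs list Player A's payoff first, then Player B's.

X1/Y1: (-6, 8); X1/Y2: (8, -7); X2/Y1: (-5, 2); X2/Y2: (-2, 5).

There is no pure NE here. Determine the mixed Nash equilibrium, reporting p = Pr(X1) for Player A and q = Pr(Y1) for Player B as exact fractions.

In a mixed NE each player is indifferent between their pure strategies, so the opponent's mix sets the indifference.
Player B indifferent between Y1 and Y2: p·8 + (1−p)·2 = p·(-7) + (1−p)·5 ⟹ 2 + 6p = 5 + (-12)p ⟹ p = 1/6.
Player A indifferent between X1 and X2: q·(-6) + (1−q)·8 = q·(-5) + (1−q)·(-2) ⟹ 8 + (-14)q = (-2) + (-3)q ⟹ q = 10/11.

p = 1/6, q = 10/11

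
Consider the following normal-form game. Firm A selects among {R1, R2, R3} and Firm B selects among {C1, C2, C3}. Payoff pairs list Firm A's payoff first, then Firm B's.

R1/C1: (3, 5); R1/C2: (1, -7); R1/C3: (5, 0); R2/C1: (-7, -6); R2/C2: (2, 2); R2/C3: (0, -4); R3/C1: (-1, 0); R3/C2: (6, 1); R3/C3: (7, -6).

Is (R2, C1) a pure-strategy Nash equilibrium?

Holding Firm B at C1: Firm A gets -7 from R2 but could get 3 by switching to R1. Firm A has a profitable deviation.

No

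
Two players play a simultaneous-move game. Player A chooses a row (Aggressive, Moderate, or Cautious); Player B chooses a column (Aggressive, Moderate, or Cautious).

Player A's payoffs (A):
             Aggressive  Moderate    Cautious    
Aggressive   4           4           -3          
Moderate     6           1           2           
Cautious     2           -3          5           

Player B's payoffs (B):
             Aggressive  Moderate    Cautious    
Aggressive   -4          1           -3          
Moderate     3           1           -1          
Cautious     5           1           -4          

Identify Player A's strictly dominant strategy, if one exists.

No strictly dominant strategy

Check whether one of Player A's strategies beats all alternatives regardless of what the opponent does.
Aggressive is not dominant: against Aggressive, Moderate gives 6 > 4.
Moderate is not dominant: against Moderate, Aggressive gives 4 > 1.
Cautious is not dominant: against Aggressive, Aggressive gives 4 > 2.
No single strategy is best against every opponent action.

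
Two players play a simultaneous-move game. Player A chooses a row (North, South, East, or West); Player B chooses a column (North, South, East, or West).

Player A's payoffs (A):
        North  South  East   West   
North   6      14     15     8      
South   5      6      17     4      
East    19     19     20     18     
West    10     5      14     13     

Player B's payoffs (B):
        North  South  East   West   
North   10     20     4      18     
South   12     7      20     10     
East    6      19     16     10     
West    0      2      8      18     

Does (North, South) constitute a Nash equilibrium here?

No

Holding Player B at South: Player A gets 14 from North but could get 19 by switching to East. Player A has a profitable deviation.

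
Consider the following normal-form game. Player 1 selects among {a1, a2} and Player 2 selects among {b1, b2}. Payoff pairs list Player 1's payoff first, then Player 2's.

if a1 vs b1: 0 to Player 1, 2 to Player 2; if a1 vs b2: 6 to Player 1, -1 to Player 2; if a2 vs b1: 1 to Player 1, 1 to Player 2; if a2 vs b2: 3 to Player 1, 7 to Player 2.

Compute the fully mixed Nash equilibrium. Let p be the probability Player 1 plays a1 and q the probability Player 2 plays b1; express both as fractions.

Each player's mixing probability is pinned down by making the *other* player indifferent.
Player 2 indifferent between b1 and b2: p·2 + (1−p)·1 = p·(-1) + (1−p)·7 ⟹ 1 + 1p = 7 + (-8)p ⟹ p = 2/3.
Player 1 indifferent between a1 and a2: q·0 + (1−q)·6 = q·1 + (1−q)·3 ⟹ 6 + (-6)q = 3 + (-2)q ⟹ q = 3/4.

p = 2/3, q = 3/4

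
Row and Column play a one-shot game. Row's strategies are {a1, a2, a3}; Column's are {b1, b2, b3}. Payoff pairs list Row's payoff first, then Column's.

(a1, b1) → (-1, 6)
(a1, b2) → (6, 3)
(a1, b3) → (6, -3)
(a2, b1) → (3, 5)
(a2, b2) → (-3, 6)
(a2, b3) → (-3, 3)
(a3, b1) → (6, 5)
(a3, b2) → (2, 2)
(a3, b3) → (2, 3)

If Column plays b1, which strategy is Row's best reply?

a3

With Column fixed at b1, Row's payoffs are: a1 → -1, a2 → 3, a3 → 6.
The maximum is 6, achieved by a3.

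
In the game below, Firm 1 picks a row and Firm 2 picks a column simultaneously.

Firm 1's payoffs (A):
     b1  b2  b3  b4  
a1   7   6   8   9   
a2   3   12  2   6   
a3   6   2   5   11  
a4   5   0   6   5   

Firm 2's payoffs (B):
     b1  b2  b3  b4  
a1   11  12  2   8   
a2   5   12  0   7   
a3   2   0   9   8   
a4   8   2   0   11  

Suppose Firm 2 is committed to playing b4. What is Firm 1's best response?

a3

With Firm 2 fixed at b4, Firm 1's payoffs are: a1 → 9, a2 → 6, a3 → 11, a4 → 5.
The maximum is 11, achieved by a3.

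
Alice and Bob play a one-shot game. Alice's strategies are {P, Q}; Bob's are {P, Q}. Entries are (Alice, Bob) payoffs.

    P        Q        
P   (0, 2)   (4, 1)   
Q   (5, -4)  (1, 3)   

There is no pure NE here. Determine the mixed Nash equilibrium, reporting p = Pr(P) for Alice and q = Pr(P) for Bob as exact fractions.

Each player's mixing probability is pinned down by making the *other* player indifferent.
Bob indifferent between P and Q: p·2 + (1−p)·(-4) = p·1 + (1−p)·3 ⟹ (-4) + 6p = 3 + (-2)p ⟹ p = 7/8.
Alice indifferent between P and Q: q·0 + (1−q)·4 = q·5 + (1−q)·1 ⟹ 4 + (-4)q = 1 + 4q ⟹ q = 3/8.

p = 7/8, q = 3/8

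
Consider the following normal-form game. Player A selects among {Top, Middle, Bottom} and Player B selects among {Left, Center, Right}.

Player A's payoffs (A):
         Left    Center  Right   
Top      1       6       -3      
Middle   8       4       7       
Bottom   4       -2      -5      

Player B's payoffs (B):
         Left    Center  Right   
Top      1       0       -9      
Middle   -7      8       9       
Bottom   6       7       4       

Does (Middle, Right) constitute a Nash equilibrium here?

Yes

Holding Player B at Right: Player A gets 7 from Middle, versus -3 from Top, -5 from Bottom. No profitable deviation for Player A.
Holding Player A at Middle: Player B gets 9 from Right, versus -7 from Left, 8 from Center. No profitable deviation for Player B either.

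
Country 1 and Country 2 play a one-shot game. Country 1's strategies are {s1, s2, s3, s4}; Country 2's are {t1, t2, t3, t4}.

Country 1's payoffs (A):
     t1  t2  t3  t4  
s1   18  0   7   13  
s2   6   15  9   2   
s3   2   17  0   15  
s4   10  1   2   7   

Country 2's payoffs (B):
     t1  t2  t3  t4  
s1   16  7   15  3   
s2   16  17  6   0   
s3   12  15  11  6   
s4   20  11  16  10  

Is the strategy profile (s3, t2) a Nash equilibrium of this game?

Yes

Holding Country 2 at t2: Country 1 gets 17 from s3, versus 0 from s1, 15 from s2, 1 from s4. No profitable deviation for Country 1.
Holding Country 1 at s3: Country 2 gets 15 from t2, versus 12 from t1, 11 from t3, 6 from t4. No profitable deviation for Country 2 either.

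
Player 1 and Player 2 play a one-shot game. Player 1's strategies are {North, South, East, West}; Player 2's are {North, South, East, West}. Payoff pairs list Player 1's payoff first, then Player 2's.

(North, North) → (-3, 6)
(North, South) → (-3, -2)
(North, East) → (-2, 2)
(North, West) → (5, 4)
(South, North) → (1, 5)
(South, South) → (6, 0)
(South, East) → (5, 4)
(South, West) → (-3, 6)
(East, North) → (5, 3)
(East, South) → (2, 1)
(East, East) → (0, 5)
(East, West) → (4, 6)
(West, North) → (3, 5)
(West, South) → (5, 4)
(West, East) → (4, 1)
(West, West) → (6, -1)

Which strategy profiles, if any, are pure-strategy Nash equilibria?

None

Find each player's best response to every opponent strategy; NE are the intersections.
Player 1's best responses — vs North: East (payoff 5); vs South: South (payoff 6); vs East: South (payoff 5); vs West: West (payoff 6).
Player 2's best responses — vs North: North (payoff 6); vs South: West (payoff 6); vs East: West (payoff 6); vs West: North (payoff 5).
No cell has both players best-responding. For instance, Player 1's best reply to South is South, but against South Player 2 prefers West over South.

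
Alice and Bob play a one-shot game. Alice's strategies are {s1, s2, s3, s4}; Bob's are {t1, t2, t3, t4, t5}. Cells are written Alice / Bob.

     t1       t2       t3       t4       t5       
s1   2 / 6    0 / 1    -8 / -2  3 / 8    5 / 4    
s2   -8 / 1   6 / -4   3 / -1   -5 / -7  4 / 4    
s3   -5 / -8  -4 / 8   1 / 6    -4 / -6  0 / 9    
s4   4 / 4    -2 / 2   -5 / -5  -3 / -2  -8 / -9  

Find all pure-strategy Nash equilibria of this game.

Find each player's best response to every opponent strategy; NE are the intersections.
Alice's best responses — vs t1: s4 (payoff 4); vs t2: s2 (payoff 6); vs t3: s2 (payoff 3); vs t4: s1 (payoff 3); vs t5: s1 (payoff 5).
Bob's best responses — vs s1: t4 (payoff 8); vs s2: t5 (payoff 4); vs s3: t5 (payoff 9); vs s4: t1 (payoff 4).
Mutual best responses occur at (s1, t4) and (s4, t1); at each, neither player gains by switching.

(s1, t4) and (s4, t1)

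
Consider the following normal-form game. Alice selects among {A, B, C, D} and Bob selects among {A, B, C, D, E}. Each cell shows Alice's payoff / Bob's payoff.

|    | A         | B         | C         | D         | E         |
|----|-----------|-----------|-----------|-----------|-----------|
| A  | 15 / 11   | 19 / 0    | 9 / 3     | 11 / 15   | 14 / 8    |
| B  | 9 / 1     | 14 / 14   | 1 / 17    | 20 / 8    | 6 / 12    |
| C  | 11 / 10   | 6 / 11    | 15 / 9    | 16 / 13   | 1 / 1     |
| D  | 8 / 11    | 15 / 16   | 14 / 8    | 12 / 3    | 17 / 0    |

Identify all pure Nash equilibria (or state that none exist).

Find each player's best response to every opponent strategy; NE are the intersections.
Alice's best responses — vs A: A (payoff 15); vs B: A (payoff 19); vs C: C (payoff 15); vs D: B (payoff 20); vs E: D (payoff 17).
Bob's best responses — vs A: D (payoff 15); vs B: C (payoff 17); vs C: D (payoff 13); vs D: B (payoff 16).
No cell has both players best-responding. For instance, Alice's best reply to C is C, but against C Bob prefers D over C.

No pure-strategy Nash equilibrium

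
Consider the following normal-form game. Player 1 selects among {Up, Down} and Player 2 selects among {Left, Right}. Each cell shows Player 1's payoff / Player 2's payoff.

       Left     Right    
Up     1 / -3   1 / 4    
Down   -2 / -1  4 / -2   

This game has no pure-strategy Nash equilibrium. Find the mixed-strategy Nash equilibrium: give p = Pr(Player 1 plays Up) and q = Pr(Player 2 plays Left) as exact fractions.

p = 1/8, q = 1/2

In a mixed NE each player is indifferent between their pure strategies, so the opponent's mix sets the indifference.
Player 2 indifferent between Left and Right: p·(-3) + (1−p)·(-1) = p·4 + (1−p)·(-2) ⟹ (-1) + (-2)p = (-2) + 6p ⟹ p = 1/8.
Player 1 indifferent between Up and Down: q·1 + (1−q)·1 = q·(-2) + (1−q)·4 ⟹ 1 + 0q = 4 + (-6)q ⟹ q = 1/2.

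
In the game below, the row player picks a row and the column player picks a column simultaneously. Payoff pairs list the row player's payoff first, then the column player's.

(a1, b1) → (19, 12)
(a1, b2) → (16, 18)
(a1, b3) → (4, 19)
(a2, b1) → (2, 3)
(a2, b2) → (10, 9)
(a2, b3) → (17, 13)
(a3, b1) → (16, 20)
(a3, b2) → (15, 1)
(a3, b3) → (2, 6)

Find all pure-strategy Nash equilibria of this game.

A profile is a Nash equilibrium when each player is best-responding to the other.
The row player's best responses — vs b1: a1 (payoff 19); vs b2: a1 (payoff 16); vs b3: a2 (payoff 17).
The column player's best responses — vs a1: b3 (payoff 19); vs a2: b3 (payoff 13); vs a3: b1 (payoff 20).
The only mutual best response is (a2, b3); neither player gains by switching there.

(a2, b3)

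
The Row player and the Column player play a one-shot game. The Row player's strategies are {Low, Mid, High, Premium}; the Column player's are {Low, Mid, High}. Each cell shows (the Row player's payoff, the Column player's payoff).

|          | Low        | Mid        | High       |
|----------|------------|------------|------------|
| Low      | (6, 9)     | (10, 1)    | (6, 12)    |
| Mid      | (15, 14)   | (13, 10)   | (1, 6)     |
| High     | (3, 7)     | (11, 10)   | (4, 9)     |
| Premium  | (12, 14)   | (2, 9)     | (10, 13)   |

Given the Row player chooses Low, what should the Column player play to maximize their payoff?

With the Row player fixed at Low, the Column player's payoffs are: Low → 9, Mid → 1, High → 12.
The maximum is 12, achieved by High.

High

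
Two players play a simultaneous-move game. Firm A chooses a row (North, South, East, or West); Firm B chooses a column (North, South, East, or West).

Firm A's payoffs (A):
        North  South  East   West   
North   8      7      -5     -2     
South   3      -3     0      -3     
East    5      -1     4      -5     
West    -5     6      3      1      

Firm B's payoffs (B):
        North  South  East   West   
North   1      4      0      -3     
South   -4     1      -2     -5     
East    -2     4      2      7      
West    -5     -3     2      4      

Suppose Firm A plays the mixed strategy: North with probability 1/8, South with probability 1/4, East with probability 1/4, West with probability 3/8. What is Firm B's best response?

West

Firm B's best reply maximizes expected payoff against the mix.
North: (1/8)·1 + (1/4)·(-4) + (1/4)·(-2) + (3/8)·(-5) = -13/4
South: (1/8)·4 + (1/4)·1 + (1/4)·4 + (3/8)·(-3) = 5/8
East: (1/8)·0 + (1/4)·(-2) + (1/4)·2 + (3/8)·2 = 3/4
West: (1/8)·(-3) + (1/4)·(-5) + (1/4)·7 + (3/8)·4 = 13/8
Highest expected payoff is 13/8, from West.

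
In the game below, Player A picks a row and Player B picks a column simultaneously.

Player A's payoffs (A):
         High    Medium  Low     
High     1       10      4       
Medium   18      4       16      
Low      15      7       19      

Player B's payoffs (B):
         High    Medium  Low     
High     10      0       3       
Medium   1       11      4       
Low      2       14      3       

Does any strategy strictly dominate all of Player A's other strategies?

A strategy is strictly dominant if it gives Player A a strictly higher payoff than every other strategy, against every choice by the opponent.
High is not dominant: against High, Medium gives 18 > 1.
Medium is not dominant: against Medium, High gives 10 > 4.
Low is not dominant: against High, Medium gives 18 > 15.
No single strategy is best against every opponent action.

No strictly dominant strategy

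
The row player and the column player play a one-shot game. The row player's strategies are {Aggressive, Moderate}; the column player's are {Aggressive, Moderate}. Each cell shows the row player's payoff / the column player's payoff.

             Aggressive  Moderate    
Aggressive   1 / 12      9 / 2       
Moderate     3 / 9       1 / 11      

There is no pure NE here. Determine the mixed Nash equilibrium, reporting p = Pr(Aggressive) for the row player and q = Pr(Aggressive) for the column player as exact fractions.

Each player's mixing probability is pinned down by making the *other* player indifferent.
The column player indifferent between Aggressive and Moderate: p·12 + (1−p)·9 = p·2 + (1−p)·11 ⟹ 9 + 3p = 11 + (-9)p ⟹ p = 1/6.
The row player indifferent between Aggressive and Moderate: q·1 + (1−q)·9 = q·3 + (1−q)·1 ⟹ 9 + (-8)q = 1 + 2q ⟹ q = 4/5.

p = 1/6, q = 4/5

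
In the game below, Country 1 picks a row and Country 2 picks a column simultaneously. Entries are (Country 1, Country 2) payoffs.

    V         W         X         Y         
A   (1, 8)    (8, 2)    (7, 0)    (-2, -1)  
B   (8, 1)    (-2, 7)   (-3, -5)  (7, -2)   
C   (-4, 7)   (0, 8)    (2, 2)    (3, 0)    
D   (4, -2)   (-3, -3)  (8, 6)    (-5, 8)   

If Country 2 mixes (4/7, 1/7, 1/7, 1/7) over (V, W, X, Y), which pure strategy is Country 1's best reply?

B

Country 1's best reply maximizes expected payoff against the mix.
A: (4/7)·1 + (1/7)·8 + (1/7)·7 + (1/7)·(-2) = 17/7
B: (4/7)·8 + (1/7)·(-2) + (1/7)·(-3) + (1/7)·7 = 34/7
C: (4/7)·(-4) + (1/7)·0 + (1/7)·2 + (1/7)·3 = -11/7
D: (4/7)·4 + (1/7)·(-3) + (1/7)·8 + (1/7)·(-5) = 16/7
Highest expected payoff is 34/7, from B.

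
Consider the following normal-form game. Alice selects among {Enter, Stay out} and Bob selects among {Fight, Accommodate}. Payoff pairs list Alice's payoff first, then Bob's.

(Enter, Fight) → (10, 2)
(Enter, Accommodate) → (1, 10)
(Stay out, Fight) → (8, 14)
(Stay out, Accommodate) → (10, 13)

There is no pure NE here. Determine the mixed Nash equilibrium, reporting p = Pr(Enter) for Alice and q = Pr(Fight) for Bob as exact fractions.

Each player's mixing probability is pinned down by making the *other* player indifferent.
Bob indifferent between Fight and Accommodate: p·2 + (1−p)·14 = p·10 + (1−p)·13 ⟹ 14 + (-12)p = 13 + (-3)p ⟹ p = 1/9.
Alice indifferent between Enter and Stay out: q·10 + (1−q)·1 = q·8 + (1−q)·10 ⟹ 1 + 9q = 10 + (-2)q ⟹ q = 9/11.

p = 1/9, q = 9/11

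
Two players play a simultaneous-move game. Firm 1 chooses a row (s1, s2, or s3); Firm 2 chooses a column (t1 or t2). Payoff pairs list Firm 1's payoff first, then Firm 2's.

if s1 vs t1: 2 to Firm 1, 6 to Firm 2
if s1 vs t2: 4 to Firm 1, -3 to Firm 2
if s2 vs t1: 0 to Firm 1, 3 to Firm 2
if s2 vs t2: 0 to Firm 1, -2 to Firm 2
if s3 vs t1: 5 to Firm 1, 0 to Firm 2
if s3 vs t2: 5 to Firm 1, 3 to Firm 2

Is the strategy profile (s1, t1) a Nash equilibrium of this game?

No

Holding Firm 2 at t1: Firm 1 gets 2 from s1 but could get 5 by switching to s3. Firm 1 has a profitable deviation.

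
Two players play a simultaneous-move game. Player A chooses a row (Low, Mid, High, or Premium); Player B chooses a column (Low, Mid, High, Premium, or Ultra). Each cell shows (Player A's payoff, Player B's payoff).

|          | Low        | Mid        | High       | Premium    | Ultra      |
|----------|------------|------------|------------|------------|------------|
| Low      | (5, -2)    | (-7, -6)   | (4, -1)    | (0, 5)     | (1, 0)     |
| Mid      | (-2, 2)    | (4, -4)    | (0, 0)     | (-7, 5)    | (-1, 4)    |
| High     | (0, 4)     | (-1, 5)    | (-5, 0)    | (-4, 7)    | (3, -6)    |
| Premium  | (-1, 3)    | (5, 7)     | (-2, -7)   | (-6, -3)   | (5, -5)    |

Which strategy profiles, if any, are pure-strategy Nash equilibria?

(Low, Premium) and (Premium, Mid)

Check mutual best responses: a cell is a NE iff neither player can gain by unilaterally deviating.
Player A's best responses — vs Low: Low (payoff 5); vs Mid: Premium (payoff 5); vs High: Low (payoff 4); vs Premium: Low (payoff 0); vs Ultra: Premium (payoff 5).
Player B's best responses — vs Low: Premium (payoff 5); vs Mid: Premium (payoff 5); vs High: Premium (payoff 7); vs Premium: Mid (payoff 7).
Mutual best responses occur at (Low, Premium) and (Premium, Mid); at each, neither player gains by switching.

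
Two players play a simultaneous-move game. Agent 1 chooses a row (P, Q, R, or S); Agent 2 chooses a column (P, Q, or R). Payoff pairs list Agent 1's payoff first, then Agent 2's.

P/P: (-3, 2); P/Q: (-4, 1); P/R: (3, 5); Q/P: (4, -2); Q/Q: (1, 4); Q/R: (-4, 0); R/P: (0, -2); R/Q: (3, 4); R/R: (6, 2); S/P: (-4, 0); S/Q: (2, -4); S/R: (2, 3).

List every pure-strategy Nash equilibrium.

Find each player's best response to every opponent strategy; NE are the intersections.
Agent 1's best responses — vs P: Q (payoff 4); vs Q: R (payoff 3); vs R: R (payoff 6).
Agent 2's best responses — vs P: R (payoff 5); vs Q: Q (payoff 4); vs R: Q (payoff 4); vs S: R (payoff 3).
The only mutual best response is (R, Q); neither player gains by switching there.

(R, Q)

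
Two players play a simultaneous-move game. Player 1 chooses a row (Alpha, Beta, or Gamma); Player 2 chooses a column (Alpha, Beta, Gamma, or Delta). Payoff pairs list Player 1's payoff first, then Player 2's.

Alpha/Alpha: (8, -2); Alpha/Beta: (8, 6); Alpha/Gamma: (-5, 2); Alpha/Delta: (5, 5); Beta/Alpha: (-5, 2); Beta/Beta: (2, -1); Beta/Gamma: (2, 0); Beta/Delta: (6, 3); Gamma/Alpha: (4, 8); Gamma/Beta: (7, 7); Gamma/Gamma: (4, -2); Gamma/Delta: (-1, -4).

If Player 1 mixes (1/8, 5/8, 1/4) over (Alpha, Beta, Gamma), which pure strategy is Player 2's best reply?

Alpha

Compute Player 2's expected payoff from each pure strategy against the given mix.
Alpha: (1/8)·(-2) + (5/8)·2 + (1/4)·8 = 3
Beta: (1/8)·6 + (5/8)·(-1) + (1/4)·7 = 15/8
Gamma: (1/8)·2 + (5/8)·0 + (1/4)·(-2) = -1/4
Delta: (1/8)·5 + (5/8)·3 + (1/4)·(-4) = 3/2
Highest expected payoff is 3, from Alpha.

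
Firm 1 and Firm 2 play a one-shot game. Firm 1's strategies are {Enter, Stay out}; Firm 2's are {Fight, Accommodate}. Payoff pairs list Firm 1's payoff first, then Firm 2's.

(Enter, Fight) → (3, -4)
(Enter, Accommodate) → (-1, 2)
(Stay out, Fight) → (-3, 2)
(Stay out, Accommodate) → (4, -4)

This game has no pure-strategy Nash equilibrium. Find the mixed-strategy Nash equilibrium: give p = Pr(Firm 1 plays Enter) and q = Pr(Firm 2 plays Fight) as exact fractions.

Each player's mixing probability is pinned down by making the *other* player indifferent.
Firm 2 indifferent between Fight and Accommodate: p·(-4) + (1−p)·2 = p·2 + (1−p)·(-4) ⟹ 2 + (-6)p = (-4) + 6p ⟹ p = 1/2.
Firm 1 indifferent between Enter and Stay out: q·3 + (1−q)·(-1) = q·(-3) + (1−q)·4 ⟹ (-1) + 4q = 4 + (-7)q ⟹ q = 5/11.

p = 1/2, q = 5/11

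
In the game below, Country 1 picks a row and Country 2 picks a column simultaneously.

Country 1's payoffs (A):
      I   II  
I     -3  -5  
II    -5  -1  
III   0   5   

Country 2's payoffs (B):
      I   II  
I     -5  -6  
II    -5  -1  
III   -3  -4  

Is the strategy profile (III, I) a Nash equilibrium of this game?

Yes

Holding Country 2 at I: Country 1 gets 0 from III, versus -3 from I, -5 from II. No profitable deviation for Country 1.
Holding Country 1 at III: Country 2 gets -3 from I, versus -4 from II. No profitable deviation for Country 2 either.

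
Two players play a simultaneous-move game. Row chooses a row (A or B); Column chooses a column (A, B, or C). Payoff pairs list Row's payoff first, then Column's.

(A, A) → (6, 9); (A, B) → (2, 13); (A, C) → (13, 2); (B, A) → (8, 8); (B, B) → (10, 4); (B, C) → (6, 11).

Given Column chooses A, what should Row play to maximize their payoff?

With Column fixed at A, Row's payoffs are: A → 6, B → 8.
The maximum is 8, achieved by B.

B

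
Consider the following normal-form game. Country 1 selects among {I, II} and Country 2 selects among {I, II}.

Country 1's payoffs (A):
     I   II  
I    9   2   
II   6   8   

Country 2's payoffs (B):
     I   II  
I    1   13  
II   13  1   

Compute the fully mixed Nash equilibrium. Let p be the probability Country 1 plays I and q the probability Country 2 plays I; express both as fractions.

Each player's mixing probability is pinned down by making the *other* player indifferent.
Country 2 indifferent between I and II: p·1 + (1−p)·13 = p·13 + (1−p)·1 ⟹ 13 + (-12)p = 1 + 12p ⟹ p = 1/2.
Country 1 indifferent between I and II: q·9 + (1−q)·2 = q·6 + (1−q)·8 ⟹ 2 + 7q = 8 + (-2)q ⟹ q = 2/3.

p = 1/2, q = 2/3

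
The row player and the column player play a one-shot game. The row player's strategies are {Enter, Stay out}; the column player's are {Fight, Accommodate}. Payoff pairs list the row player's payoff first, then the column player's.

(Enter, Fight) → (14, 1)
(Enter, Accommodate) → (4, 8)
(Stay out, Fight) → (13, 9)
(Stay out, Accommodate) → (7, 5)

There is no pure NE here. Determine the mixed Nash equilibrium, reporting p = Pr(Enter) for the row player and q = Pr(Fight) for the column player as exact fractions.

p = 4/11, q = 3/4

Each player's mixing probability is pinned down by making the *other* player indifferent.
The column player indifferent between Fight and Accommodate: p·1 + (1−p)·9 = p·8 + (1−p)·5 ⟹ 9 + (-8)p = 5 + 3p ⟹ p = 4/11.
The row player indifferent between Enter and Stay out: q·14 + (1−q)·4 = q·13 + (1−q)·7 ⟹ 4 + 10q = 7 + 6q ⟹ q = 3/4.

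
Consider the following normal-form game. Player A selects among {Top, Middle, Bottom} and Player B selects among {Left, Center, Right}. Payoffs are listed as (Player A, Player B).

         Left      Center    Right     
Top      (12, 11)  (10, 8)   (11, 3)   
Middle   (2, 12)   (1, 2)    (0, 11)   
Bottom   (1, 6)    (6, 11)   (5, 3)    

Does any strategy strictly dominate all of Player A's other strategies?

Top

A strategy is strictly dominant if it gives Player A a strictly higher payoff than every other strategy, against every choice by the opponent.
Top strictly dominates: vs Left: 12 > each of {2, 1}; vs Center: 10 > each of {1, 6}; vs Right: 11 > each of {0, 5}.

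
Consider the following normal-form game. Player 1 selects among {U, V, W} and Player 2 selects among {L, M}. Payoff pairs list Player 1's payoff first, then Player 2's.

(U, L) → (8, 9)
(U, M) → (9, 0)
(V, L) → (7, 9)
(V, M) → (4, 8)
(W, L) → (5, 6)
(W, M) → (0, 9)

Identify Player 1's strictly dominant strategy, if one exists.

Check whether one of Player 1's strategies beats all alternatives regardless of what the opponent does.
U strictly dominates: vs L: 8 > each of {7, 5}; vs M: 9 > each of {4, 0}.

U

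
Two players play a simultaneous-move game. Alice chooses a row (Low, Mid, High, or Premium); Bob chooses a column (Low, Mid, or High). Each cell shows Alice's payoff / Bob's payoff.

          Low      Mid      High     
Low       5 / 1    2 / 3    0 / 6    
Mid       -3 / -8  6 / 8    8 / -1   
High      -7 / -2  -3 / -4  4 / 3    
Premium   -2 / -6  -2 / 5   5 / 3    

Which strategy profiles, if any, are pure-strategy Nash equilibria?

A profile is a Nash equilibrium when each player is best-responding to the other.
Alice's best responses — vs Low: Low (payoff 5); vs Mid: Mid (payoff 6); vs High: Mid (payoff 8).
Bob's best responses — vs Low: High (payoff 6); vs Mid: Mid (payoff 8); vs High: High (payoff 3); vs Premium: Mid (payoff 5).
The only mutual best response is (Mid, Mid); neither player gains by switching there.

(Mid, Mid)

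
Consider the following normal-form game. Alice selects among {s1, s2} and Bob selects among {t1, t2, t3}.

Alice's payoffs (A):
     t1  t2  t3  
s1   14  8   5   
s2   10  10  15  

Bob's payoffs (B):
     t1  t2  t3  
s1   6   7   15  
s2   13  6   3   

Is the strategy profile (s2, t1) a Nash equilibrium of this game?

Holding Bob at t1: Alice gets 10 from s2 but could get 14 by switching to s1. Alice has a profitable deviation.

No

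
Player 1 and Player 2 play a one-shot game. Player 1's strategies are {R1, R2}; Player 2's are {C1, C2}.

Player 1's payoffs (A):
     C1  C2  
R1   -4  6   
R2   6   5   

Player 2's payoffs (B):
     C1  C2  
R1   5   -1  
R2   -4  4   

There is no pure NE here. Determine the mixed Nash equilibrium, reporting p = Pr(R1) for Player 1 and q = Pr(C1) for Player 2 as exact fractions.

In a mixed NE each player is indifferent between their pure strategies, so the opponent's mix sets the indifference.
Player 2 indifferent between C1 and C2: p·5 + (1−p)·(-4) = p·(-1) + (1−p)·4 ⟹ (-4) + 9p = 4 + (-5)p ⟹ p = 4/7.
Player 1 indifferent between R1 and R2: q·(-4) + (1−q)·6 = q·6 + (1−q)·5 ⟹ 6 + (-10)q = 5 + 1q ⟹ q = 1/11.

p = 4/7, q = 1/11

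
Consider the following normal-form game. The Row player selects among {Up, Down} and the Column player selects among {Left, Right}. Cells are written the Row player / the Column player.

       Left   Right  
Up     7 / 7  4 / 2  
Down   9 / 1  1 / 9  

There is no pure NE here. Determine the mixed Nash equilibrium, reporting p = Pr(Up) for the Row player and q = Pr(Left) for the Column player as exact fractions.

p = 8/13, q = 3/5

In a mixed NE each player is indifferent between their pure strategies, so the opponent's mix sets the indifference.
The Column player indifferent between Left and Right: p·7 + (1−p)·1 = p·2 + (1−p)·9 ⟹ 1 + 6p = 9 + (-7)p ⟹ p = 8/13.
The Row player indifferent between Up and Down: q·7 + (1−q)·4 = q·9 + (1−q)·1 ⟹ 4 + 3q = 1 + 8q ⟹ q = 3/5.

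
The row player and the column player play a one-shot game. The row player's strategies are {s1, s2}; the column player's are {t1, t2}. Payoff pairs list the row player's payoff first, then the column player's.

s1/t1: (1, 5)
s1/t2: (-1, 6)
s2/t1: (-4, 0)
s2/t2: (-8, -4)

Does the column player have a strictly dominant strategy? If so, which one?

None

Check whether one of the column player's strategies beats all alternatives regardless of what the opponent does.
t1 is not dominant: against s1, t2 gives 6 > 5.
t2 is not dominant: against s2, t1 gives 0 > -4.
No single strategy is best against every opponent action.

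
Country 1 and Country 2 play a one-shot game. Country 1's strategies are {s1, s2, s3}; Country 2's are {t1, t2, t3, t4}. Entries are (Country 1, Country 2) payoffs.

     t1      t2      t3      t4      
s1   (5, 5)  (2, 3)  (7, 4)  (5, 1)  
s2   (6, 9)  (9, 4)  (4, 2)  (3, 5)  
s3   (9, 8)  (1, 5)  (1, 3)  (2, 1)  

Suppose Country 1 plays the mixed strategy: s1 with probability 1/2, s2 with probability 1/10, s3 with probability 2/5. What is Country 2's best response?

t1

Compute Country 2's expected payoff from each pure strategy against the given mix.
t1: (1/2)·5 + (1/10)·9 + (2/5)·8 = 33/5
t2: (1/2)·3 + (1/10)·4 + (2/5)·5 = 39/10
t3: (1/2)·4 + (1/10)·2 + (2/5)·3 = 17/5
t4: (1/2)·1 + (1/10)·5 + (2/5)·1 = 7/5
Highest expected payoff is 33/5, from t1.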